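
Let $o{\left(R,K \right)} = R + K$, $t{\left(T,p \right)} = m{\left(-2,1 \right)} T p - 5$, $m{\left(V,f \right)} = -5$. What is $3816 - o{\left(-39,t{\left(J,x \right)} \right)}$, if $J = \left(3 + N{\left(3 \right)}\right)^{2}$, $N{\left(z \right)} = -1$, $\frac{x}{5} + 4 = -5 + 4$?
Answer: $3360$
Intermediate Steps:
$x = -25$ ($x = -20 + 5 \left(-5 + 4\right) = -20 + 5 \left(-1\right) = -20 - 5 = -25$)
$J = 4$ ($J = \left(3 - 1\right)^{2} = 2^{2} = 4$)
$t{\left(T,p \right)} = -5 - 5 T p$ ($t{\left(T,p \right)} = - 5 T p - 5 = -5 - 5 T p$)
$o{\left(R,K \right)} = K + R$
$3816 - o{\left(-39,t{\left(J,x \right)} \right)} = 3816 - \left(\left(-5 - 20 \left(-25\right)\right) - 39\right) = 3816 - \left(\left(-5 + 500\right) - 39\right) = 3816 - \left(495 - 39\right) = 3816 - 456 = 3360$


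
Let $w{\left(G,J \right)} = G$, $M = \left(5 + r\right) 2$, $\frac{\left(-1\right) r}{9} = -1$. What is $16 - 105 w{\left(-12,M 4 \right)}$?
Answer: $1276$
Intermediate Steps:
$r = 9$ ($r = \left(-9\right) \left(-1\right) = 9$)
$M = 28$ ($M = \left(5 + 9\right) 2 = 14 \cdot 2 = 28$)
$16 - 105 w{\left(-12,M 4 \right)} = 16 - -1260 = 16 + 1260 = 1276$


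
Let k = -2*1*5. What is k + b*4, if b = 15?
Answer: 50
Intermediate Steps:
k = -10 (k = -2*5 = -10)
k + b*4 = -10 + 15*4 = -10 + 60 = 50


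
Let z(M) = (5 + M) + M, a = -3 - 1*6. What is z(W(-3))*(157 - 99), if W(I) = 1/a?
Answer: 2494/9 ≈ 277.11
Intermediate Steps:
a = -9 (a = -3 - 6 = -9)
W(I) = -⅑ (W(I) = 1/(-9) = -⅑)
z(M) = 5 + 2*M
z(W(-3))*(157 - 99) = (5 + 2*(-⅑))*(157 - 99) = (5 - 2/9)*58 = (43/9)*58 = 2494/9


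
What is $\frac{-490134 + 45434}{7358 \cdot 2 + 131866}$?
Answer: $- \frac{222350}{73291} \approx -3.0338$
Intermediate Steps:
$\frac{-490134 + 45434}{7358 \cdot 2 + 131866} = - \frac{444700}{14716 + 131866} = - \frac{444700}{146582} = \left(-444700\right) \frac{1}{146582} = - \frac{222350}{73291}$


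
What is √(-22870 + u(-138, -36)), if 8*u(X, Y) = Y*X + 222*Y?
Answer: 4*I*√1453 ≈ 152.47*I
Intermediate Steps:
u(X, Y) = 111*Y/4 + X*Y/8 (u(X, Y) = (Y*X + 222*Y)/8 = (X*Y + 222*Y)/8 = (222*Y + X*Y)/8 = 111*Y/4 + X*Y/8)
√(-22870 + u(-138, -36)) = √(-22870 + (⅛)*(-36)*(222 - 138)) = √(-22870 + (⅛)*(-36)*84) = √(-22870 - 378) = √(-23248) = 4*I*√1453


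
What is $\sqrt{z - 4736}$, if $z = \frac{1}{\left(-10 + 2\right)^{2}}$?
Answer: $\frac{i \sqrt{303103}}{8} \approx 68.818 i$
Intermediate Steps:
$z = \frac{1}{64}$ ($z = \frac{1}{\left(-8\right)^{2}} = \frac{1}{64} \approx 0.015625$)
$\sqrt{z - 4736} = \sqrt{\frac{1}{64} - 4736} = \sqrt{- \frac{303103}{64}} = \frac{i \sqrt{303103}}{8}$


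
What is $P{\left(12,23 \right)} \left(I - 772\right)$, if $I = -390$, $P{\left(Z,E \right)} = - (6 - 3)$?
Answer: $3486$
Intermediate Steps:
$P{\left(Z,E \right)} = -3$ ($P{\left(Z,E \right)} = \left(-1\right) 3 = -3$)
$P{\left(12,23 \right)} \left(I - 772\right) = - 3 \left(-390 - 772\right) = \left(-3\right) \left(-1162\right) = 3486$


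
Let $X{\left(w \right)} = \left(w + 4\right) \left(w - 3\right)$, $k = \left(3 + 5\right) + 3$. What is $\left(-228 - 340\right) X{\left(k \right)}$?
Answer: $-68160$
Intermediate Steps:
$k = 11$ ($k = 8 + 3 = 11$)
$X{\left(w \right)} = \left(-3 + w\right) \left(4 + w\right)$ ($X{\left(w \right)} = \left(4 + w\right) \left(-3 + w\right) = \left(-3 + w\right) \left(4 + w\right)$)
$\left(-228 - 340\right) X{\left(k \right)} = \left(-228 - 340\right) \left(-12 + 11 + 11^{2}\right) = \left(-228 - 340\right) \left(-12 + 11 + 121\right) = \left(-568\right) 120 = -68160$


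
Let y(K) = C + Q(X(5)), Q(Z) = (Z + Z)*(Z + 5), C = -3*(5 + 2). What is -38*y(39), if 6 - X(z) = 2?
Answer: -1938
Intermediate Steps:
X(z) = 4 (X(z) = 6 - 1*2 = 6 - 2 = 4)
C = -21 (C = -3*7 = -21)
Q(Z) = 2*Z*(5 + Z) (Q(Z) = (2*Z)*(5 + Z) = 2*Z*(5 + Z))
y(K) = 51 (y(K) = -21 + 2*4*(5 + 4) = -21 + 2*4*9 = -21 + 72 = 51)
-38*y(39) = -38*51 = -1938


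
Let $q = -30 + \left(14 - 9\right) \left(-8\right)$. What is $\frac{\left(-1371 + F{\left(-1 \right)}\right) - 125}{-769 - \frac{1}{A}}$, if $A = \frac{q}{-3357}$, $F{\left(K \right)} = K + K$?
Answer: $\frac{104860}{57187} \approx 1.8336$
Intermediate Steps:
$F{\left(K \right)} = 2 K$
$q = -70$ ($q = -30 + \left(14 - 9\right) \left(-8\right) = -30 + 5 \left(-8\right) = -30 - 40 = -70$)
$A = \frac{70}{3357}$ ($A = - \frac{70}{-3357} = \left(-70\right) \left(- \frac{1}{3357}\right) = \frac{70}{3357} \approx 0.020852$)
$\frac{\left(-1371 + F{\left(-1 \right)}\right) - 125}{-769 - \frac{1}{A}} = \frac{\left(-1371 + 2 \left(-1\right)\right) - 125}{-769 - \frac{1}{\frac{70}{3357}}} = \frac{\left(-1371 - 2\right) - 125}{-769 - \frac{3357}{70}} = \frac{-1373 - 125}{-769 - \frac{3357}{70}} = - \frac{1498}{- \frac{57187}{70}} = \left(-1498\right) \left(- \frac{70}{57187}\right) = \frac{104860}{57187}$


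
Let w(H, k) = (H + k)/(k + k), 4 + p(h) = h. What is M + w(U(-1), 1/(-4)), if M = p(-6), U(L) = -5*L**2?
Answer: 1/2 ≈ 0.50000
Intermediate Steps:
p(h) = -4 + h
w(H, k) = (H + k)/(2*k) (w(H, k) = (H + k)/((2*k)) = (H + k)*(1/(2*k)) = (H + k)/(2*k))
M = -10 (M = -4 - 6 = -10)
M + w(U(-1), 1/(-4)) = -10 + (-5*(-1)**2 + 1/(-4))/(2*(1/(-4))) = -10 + (-5*1 - 1/4)/(2*(-1/4)) = -10 + (1/2)*(-4)*(-5 - 1/4) = -10 + (1/2)*(-4)*(-21/4) = -10 + 21/2 = 1/2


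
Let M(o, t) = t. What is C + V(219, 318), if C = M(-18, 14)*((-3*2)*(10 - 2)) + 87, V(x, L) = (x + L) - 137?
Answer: -185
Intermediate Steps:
V(x, L) = -137 + L + x (V(x, L) = (L + x) - 137 = -137 + L + x)
C = -585 (C = 14*((-3*2)*(10 - 2)) + 87 = 14*(-6*8) + 87 = 14*(-48) + 87 = -672 + 87 = -585)
C + V(219, 318) = -585 + (-137 + 318 + 219) = -585 + 400 = -185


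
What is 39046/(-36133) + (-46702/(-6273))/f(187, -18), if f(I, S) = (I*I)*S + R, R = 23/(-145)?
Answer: -22355295805908124/20687267892961917 ≈ -1.0806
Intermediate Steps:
R = -23/145 (R = 23*(-1/145) = -23/145 ≈ -0.15862)
f(I, S) = -23/145 + S*I² (f(I, S) = (I*I)*S - 23/145 = I²*S - 23/145 = S*I² - 23/145 = -23/145 + S*I²)
39046/(-36133) + (-46702/(-6273))/f(187, -18) = 39046/(-36133) + (-46702/(-6273))/(-23/145 - 18*187²) = 39046*(-1/36133) + (-46702*(-1/6273))/(-23/145 - 18*34969) = -39046/36133 + 46702/(6273*(-23/145 - 629442)) = -39046/36133 + 46702/(6273*(-91269113/145)) = -39046/36133 + (46702/6273)*(-145/91269113) = -39046/36133 - 6771790/572531145849 = -22355295805908124/20687267892961917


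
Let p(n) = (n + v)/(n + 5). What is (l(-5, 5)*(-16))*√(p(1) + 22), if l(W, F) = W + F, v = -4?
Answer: 0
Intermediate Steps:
p(n) = (-4 + n)/(5 + n) (p(n) = (n - 4)/(n + 5) = (-4 + n)/(5 + n))
l(W, F) = F + W
(l(-5, 5)*(-16))*√(p(1) + 22) = ((5 - 5)*(-16))*√((-4 + 1)/(5 + 1) + 22) = (0*(-16))*√(-3/6 + 22) = 0*√((⅙)*(-3) + 22) = 0*√(-½ + 22) = 0*√(43/2) = 0*(√86/2) = 0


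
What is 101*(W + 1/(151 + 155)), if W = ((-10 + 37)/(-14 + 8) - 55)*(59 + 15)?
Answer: -136079017/306 ≈ -4.4470e+5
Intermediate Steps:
W = -4403 (W = (27/(-6) - 55)*74 = (27*(-⅙) - 55)*74 = (-9/2 - 55)*74 = -119/2*74 = -4403)
101*(W + 1/(151 + 155)) = 101*(-4403 + 1/(151 + 155)) = 101*(-4403 + 1/306) = 101*(-1347317/306) = -136079017/306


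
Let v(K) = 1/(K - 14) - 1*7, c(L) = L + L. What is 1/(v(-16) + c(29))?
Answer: 30/1529 ≈ 0.019621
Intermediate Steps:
c(L) = 2*L
v(K) = -7 + 1/(-14 + K) (v(K) = 1/(-14 + K) - 7 = -7 + 1/(-14 + K))
1/(v(-16) + c(29)) = 1/((99 - 7*(-16))/(-14 - 16) + 2*29) = 1/((99 + 112)/(-30) + 58) = 1/(-1/30*211 + 58) = 1/(-211/30 + 58) = 1/(1529/30) = 30/1529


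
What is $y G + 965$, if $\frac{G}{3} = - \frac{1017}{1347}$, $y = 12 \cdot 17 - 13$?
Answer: $\frac{239038}{449} \approx 532.38$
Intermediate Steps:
$y = 191$ ($y = 204 - 13 = 191$)
$G = - \frac{1017}{449}$ ($G = 3 \left(- \frac{1017}{1347}\right) = 3 \left(\left(-1017\right) \frac{1}{1347}\right) = 3 \left(- \frac{339}{449}\right) = - \frac{1017}{449} \approx -2.265$)
$y G + 965 = 191 \left(- \frac{1017}{449}\right) + 965 = - \frac{194247}{449} + 965 = \frac{239038}{449}$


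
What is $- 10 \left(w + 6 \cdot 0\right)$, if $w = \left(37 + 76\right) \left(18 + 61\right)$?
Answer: $-89270$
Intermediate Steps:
$w = 8927$ ($w = 113 \cdot 79 = 8927$)
$- 10 \left(w + 6 \cdot 0\right) = - 10 \left(8927 + 6 \cdot 0\right) = - 10 \left(8927 + 0\right) = \left(-10\right) 8927 = -89270$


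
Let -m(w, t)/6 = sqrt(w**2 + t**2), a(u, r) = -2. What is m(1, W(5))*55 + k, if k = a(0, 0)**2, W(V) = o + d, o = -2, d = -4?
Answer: 4 - 330*sqrt(37) ≈ -2003.3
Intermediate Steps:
W(V) = -6 (W(V) = -2 - 4 = -6)
m(w, t) = -6*sqrt(t**2 + w**2) (m(w, t) = -6*sqrt(w**2 + t**2) = -6*sqrt(t**2 + w**2))
k = 4 (k = (-2)**2 = 4)
m(1, W(5))*55 + k = -6*sqrt((-6)**2 + 1**2)*55 + 4 = -6*sqrt(36 + 1)*55 + 4 = -6*sqrt(37)*55 + 4 = -330*sqrt(37) + 4 = 4 - 330*sqrt(37)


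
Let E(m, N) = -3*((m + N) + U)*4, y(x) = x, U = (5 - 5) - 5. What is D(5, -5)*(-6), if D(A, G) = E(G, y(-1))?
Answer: -792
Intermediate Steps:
U = -5 (U = 0 - 5 = -5)
E(m, N) = 60 - 12*N - 12*m (E(m, N) = -3*((m + N) - 5)*4 = -3*((N + m) - 5)*4 = -3*(-5 + N + m)*4 = (15 - 3*N - 3*m)*4 = 60 - 12*N - 12*m)
D(A, G) = 72 - 12*G (D(A, G) = 60 - 12*(-1) - 12*G = 60 + 12 - 12*G = 72 - 12*G)
D(5, -5)*(-6) = (72 - 12*(-5))*(-6) = (72 + 60)*(-6) = 132*(-6) = -792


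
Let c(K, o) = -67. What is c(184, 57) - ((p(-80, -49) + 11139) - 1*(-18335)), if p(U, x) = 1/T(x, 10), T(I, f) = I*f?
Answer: -14475089/490 ≈ -29541.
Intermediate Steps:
p(U, x) = 1/(10*x) (p(U, x) = 1/(x*10) = 1/(10*x))
c(184, 57) - ((p(-80, -49) + 11139) - 1*(-18335)) = -67 - (((1/10)/(-49) + 11139) - 1*(-18335)) = -67 - (((1/10)*(-1/49) + 11139) + 18335) = -67 - ((-1/490 + 11139) + 18335) = -67 - (5458109/490 + 18335) = -67 - 1*14442259/490 = -67 - 14442259/490 = -14475089/490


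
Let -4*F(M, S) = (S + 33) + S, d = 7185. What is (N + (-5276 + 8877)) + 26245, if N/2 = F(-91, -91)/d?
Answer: 428887169/14370 ≈ 29846.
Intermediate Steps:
F(M, S) = -33/4 - S/2 (F(M, S) = -((S + 33) + S)/4 = -((33 + S) + S)/4 = -(33 + 2*S)/4 = -33/4 - S/2)
N = 149/14370 (N = 2*((-33/4 - ½*(-91))/7185) = 2*((-33/4 + 91/2)*(1/7185)) = 2*((149/4)*(1/7185)) = 2*(149/28740) = 149/14370 ≈ 0.010369)
(N + (-5276 + 8877)) + 26245 = (149/14370 + (-5276 + 8877)) + 26245 = (149/14370 + 3601) + 26245 = 51746519/14370 + 26245 = 428887169/14370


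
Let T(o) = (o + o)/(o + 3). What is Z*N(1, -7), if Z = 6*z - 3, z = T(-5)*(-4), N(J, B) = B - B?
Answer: 0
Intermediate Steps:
N(J, B) = 0
T(o) = 2*o/(3 + o) (T(o) = (2*o)/(3 + o) = 2*o/(3 + o))
z = -20 (z = (2*(-5)/(3 - 5))*(-4) = (2*(-5)/(-2))*(-4) = (2*(-5)*(-½))*(-4) = 5*(-4) = -20)
Z = -123 (Z = 6*(-20) - 3 = -120 - 3 = -123)
Z*N(1, -7) = -123*0 = 0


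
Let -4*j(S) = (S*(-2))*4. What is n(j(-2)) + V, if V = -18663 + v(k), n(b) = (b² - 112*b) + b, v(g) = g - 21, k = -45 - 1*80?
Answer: -18349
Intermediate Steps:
k = -125 (k = -45 - 80 = -125)
v(g) = -21 + g
j(S) = 2*S (j(S) = -S*(-2)*4/4 = -(-2*S)*4/4 = -(-2)*S = 2*S)
n(b) = b² - 111*b
V = -18809 (V = -18663 + (-21 - 125) = -18663 - 146 = -18809)
n(j(-2)) + V = (2*(-2))*(-111 + 2*(-2)) - 18809 = -4*(-111 - 4) - 18809 = -4*(-115) - 18809 = 460 - 18809 = -18349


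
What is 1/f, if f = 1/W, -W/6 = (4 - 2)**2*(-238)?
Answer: 5712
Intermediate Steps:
W = 5712 (W = -6*(4 - 2)**2*(-238) = -6*2**2*(-238) = -24*(-238) = -6*(-952) = 5712)
f = 1/5712 ≈ 0.00017507
1/f = 1/(1/5712) = 5712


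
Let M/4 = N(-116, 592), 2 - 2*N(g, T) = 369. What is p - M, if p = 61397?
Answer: 62131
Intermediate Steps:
N(g, T) = -367/2 (N(g, T) = 1 - 1/2*369 = 1 - 369/2 = -367/2)
M = -734 (M = 4*(-367/2) = -734)
p - M = 61397 - 1*(-734) = 61397 + 734 = 62131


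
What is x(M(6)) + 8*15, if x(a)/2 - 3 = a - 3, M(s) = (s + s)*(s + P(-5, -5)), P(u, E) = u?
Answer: 144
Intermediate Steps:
M(s) = 2*s*(-5 + s) (M(s) = (s + s)*(s - 5) = (2*s)*(-5 + s) = 2*s*(-5 + s))
x(a) = 2*a (x(a) = 6 + 2*(a - 3) = 6 + 2*(-3 + a) = 6 + (-6 + 2*a) = 2*a)
x(M(6)) + 8*15 = 2*(2*6*(-5 + 6)) + 8*15 = 2*(2*6*1) + 120 = 2*12 + 120 = 24 + 120 = 144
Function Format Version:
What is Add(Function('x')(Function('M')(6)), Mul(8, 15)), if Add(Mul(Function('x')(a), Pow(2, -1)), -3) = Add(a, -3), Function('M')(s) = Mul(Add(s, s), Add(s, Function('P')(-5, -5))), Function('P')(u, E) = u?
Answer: 144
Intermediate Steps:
Function('M')(s) = Mul(2, s, Add(-5, s)) (Function('M')(s) = Mul(Add(s, s), Add(s, -5)) = Mul(Mul(2, s), Add(-5, s)) = Mul(2, s, Add(-5, s)))
Function('x')(a) = Mul(2, a) (Function('x')(a) = Add(6, Mul(2, Add(a, -3))) = Add(6, Mul(2, Add(-3, a))) = Add(6, Add(-6, Mul(2, a))) = Mul(2, a))
Add(Function('x')(Function('M')(6)), Mul(8, 15)) = Add(Mul(2, Mul(2, 6, Add(-5, 6))), Mul(8, 15)) = Add(Mul(2, Mul(2, 6, 1)), 120) = Add(Mul(2, 12), 120) = Add(24, 120) = 144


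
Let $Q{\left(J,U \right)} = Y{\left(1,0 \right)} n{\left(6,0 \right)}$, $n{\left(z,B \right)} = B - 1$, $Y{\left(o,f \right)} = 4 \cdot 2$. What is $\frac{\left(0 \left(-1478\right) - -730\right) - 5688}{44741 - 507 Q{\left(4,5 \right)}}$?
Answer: $- \frac{4958}{48797} \approx -0.1016$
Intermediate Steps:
$Y{\left(o,f \right)} = 8$
$n{\left(z,B \right)} = -1 + B$
$Q{\left(J,U \right)} = -8$ ($Q{\left(J,U \right)} = 8 \left(-1 + 0\right) = 8 \left(-1\right) = -8$)
$\frac{\left(0 \left(-1478\right) - -730\right) - 5688}{44741 - 507 Q{\left(4,5 \right)}} = \frac{\left(0 \left(-1478\right) - -730\right) - 5688}{44741 - -4056} = \frac{\left(0 + 730\right) - 5688}{44741 + 4056} = \frac{730 - 5688}{48797} = \left(-4958\right) \frac{1}{48797} = - \frac{4958}{48797}$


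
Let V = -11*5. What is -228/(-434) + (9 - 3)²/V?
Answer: -1542/11935 ≈ -0.12920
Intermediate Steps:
V = -55
-228/(-434) + (9 - 3)²/V = -228/(-434) + (9 - 3)²/(-55) = -228*(-1/434) + 6²*(-1/55) = 114/217 + 36*(-1/55) = 114/217 - 36/55 = -1542/11935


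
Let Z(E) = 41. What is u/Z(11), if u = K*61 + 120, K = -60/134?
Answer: 6210/2747 ≈ 2.2606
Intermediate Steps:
K = -30/67 (K = -60*1/134 = -30/67 ≈ -0.44776)
u = 6210/67 (u = -30/67*61 + 120 = -1830/67 + 120 = 6210/67 ≈ 92.687)
u/Z(11) = (6210/67)/41 = (6210/67)*(1/41) = 6210/2747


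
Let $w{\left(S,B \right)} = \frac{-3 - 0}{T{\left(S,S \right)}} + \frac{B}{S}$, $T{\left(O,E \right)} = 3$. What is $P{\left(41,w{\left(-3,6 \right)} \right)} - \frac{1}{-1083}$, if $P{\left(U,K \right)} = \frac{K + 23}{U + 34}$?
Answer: $\frac{483}{1805} \approx 0.26759$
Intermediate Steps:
$w{\left(S,B \right)} = -1 + \frac{B}{S}$ ($w{\left(S,B \right)} = \frac{-3 - 0}{3} + \frac{B}{S} = \left(-3 + 0\right) \frac{1}{3} + \frac{B}{S} = \left(-3\right) \frac{1}{3} + \frac{B}{S} = -1 + \frac{B}{S}$)
$P{\left(U,K \right)} = \frac{23 + K}{34 + U}$
$P{\left(41,w{\left(-3,6 \right)} \right)} - \frac{1}{-1083} = \frac{23 + \frac{6 - -3}{-3}}{34 + 41} - \frac{1}{-1083} = \frac{23 - \frac{6 + 3}{3}}{75} - - \frac{1}{1083} = \frac{23 - 3}{75} + \frac{1}{1083} = \frac{1}{75} \cdot 20 + \frac{1}{1083} = \frac{4}{15} + \frac{1}{1083} = \frac{483}{1805}$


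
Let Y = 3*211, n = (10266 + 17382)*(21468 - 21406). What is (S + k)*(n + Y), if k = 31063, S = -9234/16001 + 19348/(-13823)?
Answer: 11780967166701951471/221181823 ≈ 5.3264e+10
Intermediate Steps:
n = 1714176 (n = 27648*62 = 1714176)
S = -437228930/221181823 (S = -9234*1/16001 + 19348*(-1/13823) = -9234/16001 - 19348/13823 = -437228930/221181823 ≈ -1.9768)
Y = 633
(S + k)*(n + Y) = (-437228930/221181823 + 31063)*(1714176 + 633) = (6870133738919/221181823)*1714809 = 11780967166701951471/221181823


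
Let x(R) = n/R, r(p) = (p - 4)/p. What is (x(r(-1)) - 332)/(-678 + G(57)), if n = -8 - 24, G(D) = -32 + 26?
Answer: 47/95 ≈ 0.49474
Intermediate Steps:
G(D) = -6
r(p) = (-4 + p)/p
n = -32
x(R) = -32/R
(x(r(-1)) - 332)/(-678 + G(57)) = (-32*(-1/(-4 - 1)) - 332)/(-678 - 6) = (-32/((-1*(-5))) - 332)/(-684) = (-32/5 - 332)*(-1/684) = -1692/5*(-1/684) = 47/95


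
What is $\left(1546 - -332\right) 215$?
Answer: $403770$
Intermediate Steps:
$\left(1546 - -332\right) 215 = \left(1546 + 332\right) 215 = 1878 \cdot 215 = 403770$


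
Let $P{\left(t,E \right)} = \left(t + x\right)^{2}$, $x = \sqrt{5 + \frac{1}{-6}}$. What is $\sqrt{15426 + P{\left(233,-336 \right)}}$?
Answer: $\frac{\sqrt{2509914 + 2796 \sqrt{174}}}{6} \approx 265.98$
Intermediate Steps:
$x = \frac{\sqrt{174}}{6}$ ($x = \sqrt{5 - \frac{1}{6}} = \sqrt{\frac{29}{6}} = \frac{\sqrt{174}}{6} \approx 2.1985$)
$P{\left(t,E \right)} = \left(t + \frac{\sqrt{174}}{6}\right)^{2}$
$\sqrt{15426 + P{\left(233,-336 \right)}} = \sqrt{15426 + \frac{\left(\sqrt{174} + 6 \cdot 233\right)^{2}}{36}} = \sqrt{15426 + \frac{\left(\sqrt{174} + 1398\right)^{2}}{36}} = \sqrt{15426 + \frac{\left(1398 + \sqrt{174}\right)^{2}}{36}}$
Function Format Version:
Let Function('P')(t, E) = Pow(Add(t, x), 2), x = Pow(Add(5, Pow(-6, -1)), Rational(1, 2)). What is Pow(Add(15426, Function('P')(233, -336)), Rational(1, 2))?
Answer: Mul(Rational(1, 6), Pow(Add(2509914, Mul(2796, Pow(174, Rational(1, 2)))), Rational(1, 2))) ≈ 265.98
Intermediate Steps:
x = Mul(Rational(1, 6), Pow(174, Rational(1, 2))) (x = Pow(Add(5, Rational(-1, 6)), Rational(1, 2)) = Pow(Rational(29, 6), Rational(1, 2)) = Mul(Rational(1, 6), Pow(174, Rational(1, 2))) ≈ 2.1985)
Function('P')(t, E) = Pow(Add(t, Mul(Rational(1, 6), Pow(174, Rational(1, 2)))), 2)
Pow(Add(15426, Function('P')(233, -336)), Rational(1, 2)) = Pow(Add(15426, Mul(Rational(1, 36), Pow(Add(Pow(174, Rational(1, 2)), Mul(6, 233)), 2))), Rational(1, 2)) = Pow(Add(15426, Mul(Rational(1, 36), Pow(Add(Pow(174, Rational(1, 2)), 1398), 2))), Rational(1, 2)) = Pow(Add(15426, Mul(Rational(1, 36), Pow(Add(1398, Pow(174, Rational(1, 2))), 2))), Rational(1, 2))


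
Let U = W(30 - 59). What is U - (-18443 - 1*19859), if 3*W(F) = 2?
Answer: 114908/3 ≈ 38303.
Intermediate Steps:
W(F) = ⅔ (W(F) = (⅓)*2 = ⅔)
U = ⅔ ≈ 0.66667
U - (-18443 - 1*19859) = ⅔ - (-18443 - 1*19859) = ⅔ - (-18443 - 19859) = ⅔ - 1*(-38302) = ⅔ + 38302 = 114908/3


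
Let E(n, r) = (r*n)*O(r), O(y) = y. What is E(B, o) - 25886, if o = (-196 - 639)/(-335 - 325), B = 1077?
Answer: -140333737/5808 ≈ -24162.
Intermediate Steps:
o = 167/132 (o = -835/(-660) = -835*(-1/660) = 167/132 ≈ 1.2652)
E(n, r) = n*r**2 (E(n, r) = (r*n)*r = (n*r)*r = n*r**2)
E(B, o) - 25886 = 1077*(167/132)**2 - 25886 = 1077*(27889/17424) - 25886 = 10012151/5808 - 25886 = -140333737/5808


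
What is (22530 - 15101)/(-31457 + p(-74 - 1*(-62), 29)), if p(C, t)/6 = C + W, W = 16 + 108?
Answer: -7429/30785 ≈ -0.24132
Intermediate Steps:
W = 124
p(C, t) = 744 + 6*C (p(C, t) = 6*(C + 124) = 6*(124 + C) = 744 + 6*C)
(22530 - 15101)/(-31457 + p(-74 - 1*(-62), 29)) = (22530 - 15101)/(-31457 + (744 + 6*(-74 - 1*(-62)))) = 7429/(-31457 + (744 + 6*(-74 + 62))) = 7429/(-31457 + (744 + 6*(-12))) = 7429/(-31457 + (744 - 72)) = 7429/(-31457 + 672) = 7429/(-30785) = 7429*(-1/30785) = -7429/30785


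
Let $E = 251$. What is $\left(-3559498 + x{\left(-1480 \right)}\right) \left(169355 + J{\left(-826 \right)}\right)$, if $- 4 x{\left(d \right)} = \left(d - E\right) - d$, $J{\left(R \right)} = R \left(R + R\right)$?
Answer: $- \frac{21839370584087}{4} \approx -5.4598 \cdot 10^{12}$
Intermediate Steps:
$J{\left(R \right)} = 2 R^{2}$ ($J{\left(R \right)} = R 2 R = 2 R^{2}$)
$x{\left(d \right)} = \frac{251}{4}$ ($x{\left(d \right)} = - \frac{\left(d - 251\right) - d}{4} = - \frac{\left(-251 + d\right) - d}{4} = \left(- \frac{1}{4}\right) \left(-251\right) = \frac{251}{4}$)
$\left(-3559498 + x{\left(-1480 \right)}\right) \left(169355 + J{\left(-826 \right)}\right) = \left(-3559498 + \frac{251}{4}\right) \left(169355 + 2 \left(-826\right)^{2}\right) = - \frac{14237741 \left(169355 + 2 \cdot 682276\right)}{4} = - \frac{14237741 \left(169355 + 1364552\right)}{4} = \left(- \frac{14237741}{4}\right) 1533907 = - \frac{21839370584087}{4}$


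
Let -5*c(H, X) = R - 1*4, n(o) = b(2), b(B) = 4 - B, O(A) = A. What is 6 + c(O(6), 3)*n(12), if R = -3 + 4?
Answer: 36/5 ≈ 7.2000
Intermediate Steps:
n(o) = 2 (n(o) = 4 - 1*2 = 4 - 2 = 2)
R = 1
c(H, X) = ⅗ (c(H, X) = -(1 - 1*4)/5 = -(1 - 4)/5 = -⅕*(-3) = ⅗)
6 + c(O(6), 3)*n(12) = 6 + (⅗)*2 = 6 + 6/5 = 36/5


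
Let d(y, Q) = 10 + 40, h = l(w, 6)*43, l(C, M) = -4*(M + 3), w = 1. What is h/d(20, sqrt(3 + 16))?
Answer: -774/25 ≈ -30.960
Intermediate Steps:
l(C, M) = -12 - 4*M (l(C, M) = -4*(3 + M) = -12 - 4*M)
h = -1548 (h = (-12 - 4*6)*43 = (-12 - 24)*43 = -36*43 = -1548)
d(y, Q) = 50
h/d(20, sqrt(3 + 16)) = -1548/50 = -1548*1/50 = -774/25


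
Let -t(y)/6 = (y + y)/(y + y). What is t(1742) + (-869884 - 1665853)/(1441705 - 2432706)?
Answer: -3410269/991001 ≈ -3.4412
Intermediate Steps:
t(y) = -6 (t(y) = -6*(y + y)/(y + y) = -6*2*y/(2*y) = -6*2*y*1/(2*y) = -6*1 = -6)
t(1742) + (-869884 - 1665853)/(1441705 - 2432706) = -6 + (-869884 - 1665853)/(1441705 - 2432706) = -6 - 2535737/(-991001) = -6 - 2535737*(-1/991001) = -6 + 2535737/991001 = -3410269/991001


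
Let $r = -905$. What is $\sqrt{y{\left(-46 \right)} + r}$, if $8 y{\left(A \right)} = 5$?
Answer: $\frac{i \sqrt{14470}}{4} \approx 30.073 i$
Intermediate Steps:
$y{\left(A \right)} = \frac{5}{8}$ ($y{\left(A \right)} = \frac{1}{8} \cdot 5 = \frac{5}{8}$)
$\sqrt{y{\left(-46 \right)} + r} = \sqrt{\frac{5}{8} - 905} = \sqrt{- \frac{7235}{8}} = \frac{i \sqrt{14470}}{4}$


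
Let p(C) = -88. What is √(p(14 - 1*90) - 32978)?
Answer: 3*I*√3674 ≈ 181.84*I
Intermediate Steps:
√(p(14 - 1*90) - 32978) = √(-88 - 32978) = √(-33066) = 3*I*√3674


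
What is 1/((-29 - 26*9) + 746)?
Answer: 1/483 ≈ 0.0020704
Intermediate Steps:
1/((-29 - 26*9) + 746) = 1/((-29 - 234) + 746) = 1/(-263 + 746) = 1/483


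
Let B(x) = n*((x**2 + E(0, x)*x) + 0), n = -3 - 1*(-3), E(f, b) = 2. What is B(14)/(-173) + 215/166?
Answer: 215/166 ≈ 1.2952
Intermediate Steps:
n = 0 (n = -3 + 3 = 0)
B(x) = 0 (B(x) = 0*((x**2 + 2*x) + 0) = 0*(x**2 + 2*x) = 0)
B(14)/(-173) + 215/166 = 0/(-173) + 215/166 = 0*(-1/173) + 215*(1/166) = 0 + 215/166 = 215/166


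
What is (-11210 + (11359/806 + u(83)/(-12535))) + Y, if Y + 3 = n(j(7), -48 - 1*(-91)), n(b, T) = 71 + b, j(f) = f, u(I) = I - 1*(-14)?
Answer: -112356936467/10103210 ≈ -11121.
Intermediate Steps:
u(I) = 14 + I (u(I) = I + 14 = 14 + I)
Y = 75 (Y = -3 + (71 + 7) = -3 + 78 = 75)
(-11210 + (11359/806 + u(83)/(-12535))) + Y = (-11210 + (11359/806 + (14 + 83)/(-12535))) + 75 = (-11210 + (11359*(1/806) + 97*(-1/12535))) + 75 = (-11210 + (11359/806 - 97/12535)) + 75 = (-11210 + 142306883/10103210) + 75 = -113114677217/10103210 + 75 = -112356936467/10103210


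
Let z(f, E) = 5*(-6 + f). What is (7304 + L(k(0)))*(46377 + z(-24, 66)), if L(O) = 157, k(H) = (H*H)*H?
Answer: 344899647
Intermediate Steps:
z(f, E) = -30 + 5*f
k(H) = H³ (k(H) = H²*H = H³)
(7304 + L(k(0)))*(46377 + z(-24, 66)) = (7304 + 157)*(46377 + (-30 + 5*(-24))) = 7461*(46377 + (-30 - 120)) = 7461*(46377 - 150) = 7461*46227 = 344899647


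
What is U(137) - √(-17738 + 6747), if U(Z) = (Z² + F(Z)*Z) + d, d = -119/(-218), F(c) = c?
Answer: 8183403/218 - I*√10991 ≈ 37539.0 - 104.84*I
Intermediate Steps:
d = 119/218 (d = -119*(-1/218) = 119/218 ≈ 0.54587)
U(Z) = 119/218 + 2*Z² (U(Z) = (Z² + Z*Z) + 119/218 = (Z² + Z²) + 119/218 = 2*Z² + 119/218 = 119/218 + 2*Z²)
U(137) - √(-17738 + 6747) = (119/218 + 2*137²) - √(-17738 + 6747) = (119/218 + 2*18769) - √(-10991) = (119/218 + 37538) - I*√10991 = 8183403/218 - I*√10991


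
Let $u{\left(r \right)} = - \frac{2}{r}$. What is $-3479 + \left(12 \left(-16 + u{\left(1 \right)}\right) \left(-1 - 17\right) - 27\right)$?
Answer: $382$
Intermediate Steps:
$-3479 + \left(12 \left(-16 + u{\left(1 \right)}\right) \left(-1 - 17\right) - 27\right) = -3479 - \left(27 - 12 \left(-16 - \frac{2}{1}\right) \left(-1 - 17\right)\right) = -3479 - \left(27 - 12 \left(-16 - 2\right) \left(-18\right)\right) = -3479 - \left(27 - 12 \left(\left(-18\right) \left(-18\right)\right)\right) = -3479 + \left(12 \cdot 324 - 27\right) = -3479 + \left(3888 - 27\right) = -3479 + 3861 = 382$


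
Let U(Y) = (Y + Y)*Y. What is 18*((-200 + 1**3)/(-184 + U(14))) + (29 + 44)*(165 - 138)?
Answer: 203193/104 ≈ 1953.8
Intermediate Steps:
U(Y) = 2*Y**2 (U(Y) = (2*Y)*Y = 2*Y**2)
18*((-200 + 1**3)/(-184 + U(14))) + (29 + 44)*(165 - 138) = 18*((-200 + 1**3)/(-184 + 2*14**2)) + (29 + 44)*(165 - 138) = 18*((-200 + 1)/(-184 + 2*196)) + 73*27 = 18*(-199/(-184 + 392)) + 1971 = 18*(-199/208) + 1971 = -1791/104 + 1971 = 203193/104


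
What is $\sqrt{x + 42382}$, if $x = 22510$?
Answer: $2 \sqrt{16223} \approx 254.74$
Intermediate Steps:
$\sqrt{x + 42382} = \sqrt{22510 + 42382} = \sqrt{64892} = 2 \sqrt{16223}$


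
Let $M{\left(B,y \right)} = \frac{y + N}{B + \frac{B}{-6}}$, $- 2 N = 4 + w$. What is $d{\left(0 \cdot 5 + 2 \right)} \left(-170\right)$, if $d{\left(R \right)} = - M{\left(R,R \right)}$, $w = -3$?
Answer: $153$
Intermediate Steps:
$N = - \frac{1}{2}$ ($N = - \frac{4 - 3}{2} = \left(- \frac{1}{2}\right) 1 = - \frac{1}{2} \approx -0.5$)
$M{\left(B,y \right)} = \frac{6 \left(- \frac{1}{2} + y\right)}{5 B}$ ($M{\left(B,y \right)} = \frac{y - \frac{1}{2}}{B + \frac{B}{-6}} = \frac{- \frac{1}{2} + y}{B + B \left(- \frac{1}{6}\right)} = \frac{- \frac{1}{2} + y}{B - \frac{B}{6}} = \frac{- \frac{1}{2} + y}{\frac{5}{6} B} = \left(- \frac{1}{2} + y\right) \frac{6}{5 B} = \frac{6 \left(- \frac{1}{2} + y\right)}{5 B}$)
$d{\left(R \right)} = - \frac{3 \left(-1 + 2 R\right)}{5 R}$
$d{\left(0 \cdot 5 + 2 \right)} \left(-170\right) = \frac{3 \left(1 - 2 \left(0 \cdot 5 + 2\right)\right)}{5 \left(0 \cdot 5 + 2\right)} \left(-170\right) = \frac{3 \left(1 - 2 \left(0 + 2\right)\right)}{5 \left(0 + 2\right)} \left(-170\right) = \frac{3 \left(1 - 4\right)}{5 \cdot 2} \left(-170\right) = \frac{3}{5} \cdot \frac{1}{2} \left(1 - 4\right) \left(-170\right) = \frac{3}{5} \cdot \frac{1}{2} \left(-3\right) \left(-170\right) = \left(- \frac{9}{10}\right) \left(-170\right) = 153$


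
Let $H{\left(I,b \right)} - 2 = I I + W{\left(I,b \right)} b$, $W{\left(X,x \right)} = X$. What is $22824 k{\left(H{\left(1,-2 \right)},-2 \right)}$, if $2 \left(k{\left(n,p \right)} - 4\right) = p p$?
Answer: $136944$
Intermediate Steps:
$H{\left(I,b \right)} = 2 + I^{2} + I b$ ($H{\left(I,b \right)} = 2 + \left(I I + I b\right) = 2 + \left(I^{2} + I b\right) = 2 + I^{2} + I b$)
$k{\left(n,p \right)} = 4 + \frac{p^{2}}{2}$ ($k{\left(n,p \right)} = 4 + \frac{p p}{2} = 4 + \frac{p^{2}}{2}$)
$22824 k{\left(H{\left(1,-2 \right)},-2 \right)} = 22824 \left(4 + \frac{\left(-2\right)^{2}}{2}\right) = 22824 \left(4 + \frac{1}{2} \cdot 4\right) = 22824 \left(4 + 2\right) = 22824 \cdot 6 = 136944$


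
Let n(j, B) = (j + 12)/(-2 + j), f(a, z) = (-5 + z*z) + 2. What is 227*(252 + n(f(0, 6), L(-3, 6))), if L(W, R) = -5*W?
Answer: 1783539/31 ≈ 57534.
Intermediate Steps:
f(a, z) = -3 + z² (f(a, z) = (-5 + z²) + 2 = -3 + z²)
n(j, B) = (12 + j)/(-2 + j)
227*(252 + n(f(0, 6), L(-3, 6))) = 227*(252 + (12 + (-3 + 6²))/(-2 + (-3 + 6²))) = 227*(252 + (12 + (-3 + 36))/(-2 + (-3 + 36))) = 227*(252 + (12 + 33)/(-2 + 33)) = 227*(252 + 45/31) = 227*(7857/31) = 1783539/31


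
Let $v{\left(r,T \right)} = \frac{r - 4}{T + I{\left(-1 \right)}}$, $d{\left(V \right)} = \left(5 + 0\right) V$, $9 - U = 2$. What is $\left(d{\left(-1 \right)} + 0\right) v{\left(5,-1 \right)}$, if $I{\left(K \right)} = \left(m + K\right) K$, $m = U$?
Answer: $\frac{5}{7} \approx 0.71429$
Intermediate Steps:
$U = 7$ ($U = 9 - 2 = 7$)
$m = 7$
$I{\left(K \right)} = K \left(7 + K\right)$ ($I{\left(K \right)} = \left(7 + K\right) K = K \left(7 + K\right)$)
$d{\left(V \right)} = 5 V$
$v{\left(r,T \right)} = \frac{-4 + r}{-6 + T}$ ($v{\left(r,T \right)} = \frac{r - 4}{T - \left(7 - 1\right)} = \frac{-4 + r}{T - 6} = \frac{-4 + r}{-6 + T}$)
$\left(d{\left(-1 \right)} + 0\right) v{\left(5,-1 \right)} = \left(5 \left(-1\right) + 0\right) \frac{-4 + 5}{-6 - 1} = \left(-5 + 0\right) \frac{1}{-7} \cdot 1 = - 5 \left(\left(- \frac{1}{7}\right) 1\right) = \left(-5\right) \left(- \frac{1}{7}\right) = \frac{5}{7}$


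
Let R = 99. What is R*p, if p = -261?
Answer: -25839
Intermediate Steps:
R*p = 99*(-261) = -25839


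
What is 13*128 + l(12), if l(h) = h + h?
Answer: 1688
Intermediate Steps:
l(h) = 2*h
13*128 + l(12) = 13*128 + 2*12 = 1664 + 24 = 1688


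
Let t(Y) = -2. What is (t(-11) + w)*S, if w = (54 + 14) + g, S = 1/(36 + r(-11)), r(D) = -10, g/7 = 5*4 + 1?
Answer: 213/26 ≈ 8.1923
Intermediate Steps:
g = 147 (g = 7*(5*4 + 1) = 7*(20 + 1) = 7*21 = 147)
S = 1/26 (S = 1/(36 - 10) = 1/26 ≈ 0.038462)
w = 215 (w = (54 + 14) + 147 = 68 + 147 = 215)
(t(-11) + w)*S = (-2 + 215)*(1/26) = 213*(1/26) = 213/26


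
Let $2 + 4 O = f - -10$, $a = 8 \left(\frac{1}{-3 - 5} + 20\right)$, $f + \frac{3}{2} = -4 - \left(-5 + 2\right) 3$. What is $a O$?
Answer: $\frac{3657}{8} \approx 457.13$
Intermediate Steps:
$f = \frac{7}{2}$ ($f = - \frac{3}{2} - \left(4 + \left(-5 + 2\right) 3\right) = - \frac{3}{2} - \left(4 - 9\right) = - \frac{3}{2} - -5 = - \frac{3}{2} + \left(-4 + 9\right) = - \frac{3}{2} + 5 = \frac{7}{2} \approx 3.5$)
$a = 159$ ($a = 8 \left(\frac{1}{-8} + 20\right) = 8 \left(- \frac{1}{8} + 20\right) = 8 \cdot \frac{159}{8} = 159$)
$O = \frac{23}{8}$ ($O = - \frac{1}{2} + \frac{\frac{7}{2} - -10}{4} = - \frac{1}{2} + \frac{\frac{7}{2} + 10}{4} = - \frac{1}{2} + \frac{1}{4} \cdot \frac{27}{2} = - \frac{1}{2} + \frac{27}{8} = \frac{23}{8} \approx 2.875$)
$a O = 159 \cdot \frac{23}{8} = \frac{3657}{8}$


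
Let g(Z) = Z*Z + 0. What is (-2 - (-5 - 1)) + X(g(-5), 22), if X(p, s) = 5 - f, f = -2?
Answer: 11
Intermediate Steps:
g(Z) = Z² (g(Z) = Z² + 0 = Z²)
X(p, s) = 7 (X(p, s) = 5 - 1*(-2) = 5 + 2 = 7)
(-2 - (-5 - 1)) + X(g(-5), 22) = (-2 - (-5 - 1)) + 7 = (-2 - 1*(-6)) + 7 = (-2 + 6) + 7 = 4 + 7 = 11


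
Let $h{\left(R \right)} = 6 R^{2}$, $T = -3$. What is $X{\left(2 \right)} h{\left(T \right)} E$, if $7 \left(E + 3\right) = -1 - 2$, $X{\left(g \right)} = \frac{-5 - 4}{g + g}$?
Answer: $\frac{2916}{7} \approx 416.57$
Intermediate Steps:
$X{\left(g \right)} = - \frac{9}{2 g}$
$E = - \frac{24}{7}$ ($E = -3 + \frac{-1 - 2}{7} = -3 + \frac{1}{7} \left(-3\right) = -3 - \frac{3}{7} = - \frac{24}{7} \approx -3.4286$)
$X{\left(2 \right)} h{\left(T \right)} E = - \frac{9}{2 \cdot 2} \cdot 6 \left(-3\right)^{2} \left(- \frac{24}{7}\right) = \left(- \frac{9}{2}\right) \frac{1}{2} \cdot 6 \cdot 9 \left(- \frac{24}{7}\right) = \left(- \frac{9}{4}\right) 54 \left(- \frac{24}{7}\right) = \left(- \frac{243}{2}\right) \left(- \frac{24}{7}\right) = \frac{2916}{7}$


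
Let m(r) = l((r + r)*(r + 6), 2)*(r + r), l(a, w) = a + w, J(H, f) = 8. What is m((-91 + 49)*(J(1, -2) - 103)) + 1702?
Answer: 254466896062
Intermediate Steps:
m(r) = 2*r*(2 + 2*r*(6 + r)) (m(r) = ((r + r)*(r + 6) + 2)*(r + r) = ((2*r)*(6 + r) + 2)*(2*r) = (2*r*(6 + r) + 2)*(2*r) = (2 + 2*r*(6 + r))*(2*r) = 2*r*(2 + 2*r*(6 + r)))
m((-91 + 49)*(J(1, -2) - 103)) + 1702 = 4*((-91 + 49)*(8 - 103))*(1 + ((-91 + 49)*(8 - 103))*(6 + (-91 + 49)*(8 - 103))) + 1702 = 4*(-42*(-95))*(1 + (-42*(-95))*(6 - 42*(-95))) + 1702 = 4*3990*(1 + 3990*(6 + 3990)) + 1702 = 4*3990*(1 + 3990*3996) + 1702 = 4*3990*(1 + 15944040) + 1702 = 4*3990*15944041 + 1702 = 254466894360 + 1702 = 254466896062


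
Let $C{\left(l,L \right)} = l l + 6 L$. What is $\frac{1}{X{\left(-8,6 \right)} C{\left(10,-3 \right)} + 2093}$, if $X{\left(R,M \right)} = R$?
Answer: $\frac{1}{1437} \approx 0.00069589$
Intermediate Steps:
$C{\left(l,L \right)} = l^{2} + 6 L$
$\frac{1}{X{\left(-8,6 \right)} C{\left(10,-3 \right)} + 2093} = \frac{1}{- 8 \left(10^{2} + 6 \left(-3\right)\right) + 2093} = \frac{1}{- 8 \left(100 - 18\right) + 2093} = \frac{1}{\left(-8\right) 82 + 2093} = \frac{1}{-656 + 2093} = \frac{1}{1437}$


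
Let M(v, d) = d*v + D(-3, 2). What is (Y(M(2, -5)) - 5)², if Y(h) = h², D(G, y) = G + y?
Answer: 13456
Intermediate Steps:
M(v, d) = -1 + d*v (M(v, d) = d*v + (-3 + 2) = d*v - 1 = -1 + d*v)
(Y(M(2, -5)) - 5)² = ((-1 - 5*2)² - 5)² = ((-1 - 10)² - 5)² = ((-11)² - 5)² = (121 - 5)² = 116² = 13456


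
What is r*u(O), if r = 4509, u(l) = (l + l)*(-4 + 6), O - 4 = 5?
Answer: 162324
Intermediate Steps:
O = 9 (O = 4 + 5 = 9)
u(l) = 4*l (u(l) = (2*l)*2 = 4*l)
r*u(O) = 4509*(4*9) = 4509*36 = 162324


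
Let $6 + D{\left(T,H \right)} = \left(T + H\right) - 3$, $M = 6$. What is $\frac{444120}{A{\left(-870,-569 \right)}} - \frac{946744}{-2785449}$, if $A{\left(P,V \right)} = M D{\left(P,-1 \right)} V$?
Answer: $\frac{34011629533}{69736501164} \approx 0.48772$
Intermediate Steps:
$D{\left(T,H \right)} = -9 + H + T$ ($D{\left(T,H \right)} = -6 - \left(3 - H - T\right) = -6 + \left(-3 + H + T\right) = -9 + H + T$)
$A{\left(P,V \right)} = V \left(-60 + 6 P\right)$ ($A{\left(P,V \right)} = 6 \left(-9 - 1 + P\right) V = 6 \left(-10 + P\right) V = \left(-60 + 6 P\right) V = V \left(-60 + 6 P\right)$)
$\frac{444120}{A{\left(-870,-569 \right)}} - \frac{946744}{-2785449} = \frac{444120}{6 \left(-569\right) \left(-10 - 870\right)} - \frac{946744}{-2785449} = \frac{444120}{6 \left(-569\right) \left(-880\right)} - - \frac{946744}{2785449} = \frac{444120}{3004320} + \frac{946744}{2785449} = 444120 \cdot \frac{1}{3004320} + \frac{946744}{2785449} = \frac{3701}{25036} + \frac{946744}{2785449} = \frac{34011629533}{69736501164}$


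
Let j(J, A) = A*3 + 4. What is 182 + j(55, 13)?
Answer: 225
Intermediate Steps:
j(J, A) = 4 + 3*A (j(J, A) = 3*A + 4 = 4 + 3*A)
182 + j(55, 13) = 182 + (4 + 3*13) = 182 + (4 + 39) = 182 + 43 = 225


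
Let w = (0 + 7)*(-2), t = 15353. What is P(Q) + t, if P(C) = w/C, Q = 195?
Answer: 2993821/195 ≈ 15353.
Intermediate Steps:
w = -14 (w = 7*(-2) = -14)
P(C) = -14/C
P(Q) + t = -14/195 + 15353 = 2993821/195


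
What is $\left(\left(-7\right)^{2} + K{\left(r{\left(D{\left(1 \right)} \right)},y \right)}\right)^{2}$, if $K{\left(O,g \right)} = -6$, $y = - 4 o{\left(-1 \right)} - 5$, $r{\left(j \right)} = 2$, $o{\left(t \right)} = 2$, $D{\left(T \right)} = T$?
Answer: $1849$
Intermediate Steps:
$y = -13$ ($y = \left(-4\right) 2 - 5 = -8 - 5 = -13$)
$\left(\left(-7\right)^{2} + K{\left(r{\left(D{\left(1 \right)} \right)},y \right)}\right)^{2} = \left(\left(-7\right)^{2} - 6\right)^{2} = \left(49 - 6\right)^{2} = 43^{2} = 1849$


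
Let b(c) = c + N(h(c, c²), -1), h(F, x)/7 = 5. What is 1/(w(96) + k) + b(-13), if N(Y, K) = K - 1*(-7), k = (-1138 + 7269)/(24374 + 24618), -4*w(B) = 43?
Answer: -3692723/520533 ≈ -7.0941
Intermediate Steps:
w(B) = -43/4 (w(B) = -¼*43 = -43/4)
k = 6131/48992 ≈ 0.12514
h(F, x) = 35 (h(F, x) = 7*5 = 35)
N(Y, K) = 7 + K (N(Y, K) = K + 7 = 7 + K)
b(c) = 6 + c (b(c) = c + (7 - 1) = c + 6 = 6 + c)
1/(w(96) + k) + b(-13) = 1/(-43/4 + 6131/48992) + (6 - 13) = 1/(-520533/48992) - 7 = -48992/520533 - 7 = -3692723/520533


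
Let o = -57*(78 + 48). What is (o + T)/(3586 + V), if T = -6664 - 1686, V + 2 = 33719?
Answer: -15532/37303 ≈ -0.41637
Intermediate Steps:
V = 33717 (V = -2 + 33719 = 33717)
o = -7182 (o = -57*126 = -7182)
T = -8350
(o + T)/(3586 + V) = (-7182 - 8350)/(3586 + 33717) = -15532/37303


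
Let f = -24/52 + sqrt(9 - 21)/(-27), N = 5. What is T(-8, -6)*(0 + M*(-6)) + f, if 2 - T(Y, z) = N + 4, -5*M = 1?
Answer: -576/65 - 2*I*sqrt(3)/27 ≈ -8.8615 - 0.1283*I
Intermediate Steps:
M = -1/5 (M = -1/5*1 = -1/5 ≈ -0.20000)
T(Y, z) = -7 (T(Y, z) = 2 - (5 + 4) = 2 - 1*9 = 2 - 9 = -7)
f = -6/13 - 2*I*sqrt(3)/27 (f = -24*1/52 + sqrt(-12)*(-1/27) = -6/13 + (2*I*sqrt(3))*(-1/27) = -6/13 - 2*I*sqrt(3)/27 ≈ -0.46154 - 0.1283*I)
T(-8, -6)*(0 + M*(-6)) + f = -7*(0 - 1/5*(-6)) + (-6/13 - 2*I*sqrt(3)/27) = -7*(0 + 6/5) + (-6/13 - 2*I*sqrt(3)/27) = -7*6/5 + (-6/13 - 2*I*sqrt(3)/27) = -42/5 + (-6/13 - 2*I*sqrt(3)/27) = -576/65 - 2*I*sqrt(3)/27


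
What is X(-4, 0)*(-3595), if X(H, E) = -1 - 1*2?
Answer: 10785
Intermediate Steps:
X(H, E) = -3 (X(H, E) = -1 - 2 = -3)
X(-4, 0)*(-3595) = -3*(-3595) = 10785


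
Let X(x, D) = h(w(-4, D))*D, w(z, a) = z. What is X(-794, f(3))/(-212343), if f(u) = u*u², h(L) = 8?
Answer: -72/70781 ≈ -0.0010172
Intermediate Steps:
f(u) = u³
X(x, D) = 8*D
X(-794, f(3))/(-212343) = (8*3³)/(-212343) = (8*27)*(-1/212343) = 216*(-1/212343) = -72/70781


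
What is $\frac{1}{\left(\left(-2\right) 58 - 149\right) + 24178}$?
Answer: $\frac{1}{23913} \approx 4.1818 \cdot 10^{-5}$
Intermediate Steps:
$\frac{1}{\left(\left(-2\right) 58 - 149\right) + 24178} = \frac{1}{\left(-116 - 149\right) + 24178} = \frac{1}{-265 + 24178} = \frac{1}{23913}$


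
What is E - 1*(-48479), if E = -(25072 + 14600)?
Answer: 8807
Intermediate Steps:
E = -39672 (E = -1*39672 = -39672)
E - 1*(-48479) = -39672 - 1*(-48479) = -39672 + 48479 = 8807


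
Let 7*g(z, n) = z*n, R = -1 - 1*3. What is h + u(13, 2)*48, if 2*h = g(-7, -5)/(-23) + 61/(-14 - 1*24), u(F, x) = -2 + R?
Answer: -505017/1748 ≈ -288.91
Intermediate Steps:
R = -4 (R = -1 - 3 = -4)
g(z, n) = n*z/7 (g(z, n) = (z*n)/7 = (n*z)/7 = n*z/7)
u(F, x) = -6 (u(F, x) = -2 - 4 = -6)
h = -1593/1748 (h = (((1/7)*(-5)*(-7))/(-23) + 61/(-14 - 1*24))/2 = (5*(-1/23) + 61/(-14 - 24))/2 = (-5/23 + 61/(-38))/2 = (-5/23 + 61*(-1/38))/2 = (-5/23 - 61/38)/2 = (1/2)*(-1593/874) = -1593/1748 ≈ -0.91133)
h + u(13, 2)*48 = -1593/1748 - 6*48 = -1593/1748 - 288 = -505017/1748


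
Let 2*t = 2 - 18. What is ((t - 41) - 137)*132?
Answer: -24552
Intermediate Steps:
t = -8 (t = (2 - 18)/2 = (½)*(-16) = -8)
((t - 41) - 137)*132 = ((-8 - 41) - 137)*132 = (-49 - 137)*132 = -186*132 = -24552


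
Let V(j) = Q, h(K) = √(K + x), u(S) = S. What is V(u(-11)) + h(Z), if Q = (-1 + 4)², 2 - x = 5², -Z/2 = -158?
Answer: 9 + √293 ≈ 26.117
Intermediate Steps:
Z = 316 (Z = -2*(-158) = 316)
x = -23 (x = 2 - 1*5² = 2 - 1*25 = 2 - 25 = -23)
h(K) = √(-23 + K) (h(K) = √(K - 23) = √(-23 + K))
Q = 9 (Q = 3² = 9)
V(j) = 9
V(u(-11)) + h(Z) = 9 + √(-23 + 316) = 9 + √293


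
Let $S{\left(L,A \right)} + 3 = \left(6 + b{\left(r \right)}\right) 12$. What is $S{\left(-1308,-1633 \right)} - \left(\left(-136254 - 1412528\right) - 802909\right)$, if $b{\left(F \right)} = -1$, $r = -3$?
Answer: $2351748$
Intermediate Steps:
$S{\left(L,A \right)} = 57$ ($S{\left(L,A \right)} = -3 + \left(6 - 1\right) 12 = -3 + 5 \cdot 12 = -3 + 60 = 57$)
$S{\left(-1308,-1633 \right)} - \left(\left(-136254 - 1412528\right) - 802909\right) = 57 - \left(\left(-136254 - 1412528\right) - 802909\right) = 57 - \left(-1548782 - 802909\right) = 57 - -2351691 = 57 + 2351691 = 2351748$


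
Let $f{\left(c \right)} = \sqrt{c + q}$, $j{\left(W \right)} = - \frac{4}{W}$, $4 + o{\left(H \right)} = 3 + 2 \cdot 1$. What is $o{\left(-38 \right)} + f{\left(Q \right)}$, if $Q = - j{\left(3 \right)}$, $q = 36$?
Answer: $1 + \frac{4 \sqrt{21}}{3} \approx 7.1101$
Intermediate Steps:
$o{\left(H \right)} = 1$ ($o{\left(H \right)} = -4 + \left(3 + 2 \cdot 1\right) = -4 + \left(3 + 2\right) = -4 + 5 = 1$)
$Q = \frac{4}{3}$ ($Q = - \frac{-4}{3} = \left(-1\right) \left(- \frac{4}{3}\right) = \frac{4}{3} \approx 1.3333$)
$f{\left(c \right)} = \sqrt{36 + c}$ ($f{\left(c \right)} = \sqrt{c + 36} = \sqrt{36 + c}$)
$o{\left(-38 \right)} + f{\left(Q \right)} = 1 + \sqrt{36 + \frac{4}{3}} = 1 + \sqrt{\frac{112}{3}} = 1 + \frac{4 \sqrt{21}}{3}$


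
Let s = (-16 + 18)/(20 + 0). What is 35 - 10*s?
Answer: 34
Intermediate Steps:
s = 1/10 (s = 2/20 = 2*(1/20) = 1/10 ≈ 0.10000)
35 - 10*s = 35 - 10*1/10 = 35 - 1 = 34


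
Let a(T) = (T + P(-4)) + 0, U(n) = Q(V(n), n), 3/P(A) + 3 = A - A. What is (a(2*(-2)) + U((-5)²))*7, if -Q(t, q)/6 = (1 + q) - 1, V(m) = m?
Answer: -1085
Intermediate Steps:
P(A) = -1 (P(A) = 3/(-3 + (A - A)) = 3/(-3 + 0) = 3/(-3) = 3*(-⅓) = -1)
Q(t, q) = -6*q (Q(t, q) = -6*((1 + q) - 1) = -6*q)
U(n) = -6*n
a(T) = -1 + T (a(T) = (T - 1) + 0 = (-1 + T) + 0 = -1 + T)
(a(2*(-2)) + U((-5)²))*7 = ((-1 + 2*(-2)) - 6*(-5)²)*7 = ((-1 - 4) - 6*25)*7 = (-5 - 150)*7 = -155*7 = -1085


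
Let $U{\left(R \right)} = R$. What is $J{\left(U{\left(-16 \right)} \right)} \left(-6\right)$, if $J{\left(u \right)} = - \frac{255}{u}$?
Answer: $- \frac{765}{8} \approx -95.625$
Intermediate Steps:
$J{\left(U{\left(-16 \right)} \right)} \left(-6\right) = - \frac{255}{-16} \left(-6\right) = \left(-255\right) \left(- \frac{1}{16}\right) \left(-6\right) = \frac{255}{16} \left(-6\right) = - \frac{765}{8}$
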